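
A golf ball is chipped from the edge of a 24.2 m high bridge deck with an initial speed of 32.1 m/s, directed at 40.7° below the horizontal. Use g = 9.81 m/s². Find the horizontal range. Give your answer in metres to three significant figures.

23.0 m

Components: vₓ = 32.10 cos 40.7° = 24.34 m/s, v_y0 = −20.93 m/s (downward).
Vertical motion (up positive, ground at y = 0): 4.905 t² − (−20.93) t − 24.2 = 0, so t = (−20.93 + √(20.93² + 2·9.81·24.2)) / 9.81 = (−20.93 + 30.22) / 9.81 = 0.9463 s.
Horizontal distance: R = vₓ t = 24.34 × 0.9463 = 23.03 m.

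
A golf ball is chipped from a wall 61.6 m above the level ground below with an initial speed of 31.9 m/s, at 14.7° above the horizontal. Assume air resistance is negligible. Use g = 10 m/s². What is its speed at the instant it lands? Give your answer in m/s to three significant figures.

Components: vₓ = 31.90 cos 14.7° = 30.86 m/s, v_y0 = 31.90 sin 14.7° = 8.095 m/s.
The projectile lands when y = 61.6 + (8.095) t − ½·10.0·t² = 0. Positive root: t = (8.095 + √(8.095² + 2·10.0·61.6)) / 10.0 = (8.095 + 36.02) / 10.0 = 4.412 s.
Vertical velocity at impact: v_y = v_y0 − g t = 8.095 − 10.0 × 4.412 = −36.02 m/s.
Speed: |v| = √(vₓ² + v_y²) = √(30.86² + 36.02²) = 47.43 m/s.

47.4 m/s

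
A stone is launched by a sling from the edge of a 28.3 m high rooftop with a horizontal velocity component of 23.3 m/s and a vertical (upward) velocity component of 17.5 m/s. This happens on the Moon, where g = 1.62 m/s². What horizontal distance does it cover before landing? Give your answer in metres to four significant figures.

Vertical motion (up positive, ground at y = 0): 0.8100 t² − (17.50) t − 28.3 = 0, so t = (17.50 + √(17.50² + 2·1.62·28.3)) / 1.62 = (17.50 + 19.95) / 1.62 = 23.12 s.
Horizontal distance: R = vₓ t = 23.30 × 23.12 = 538.6 m.

538.6 m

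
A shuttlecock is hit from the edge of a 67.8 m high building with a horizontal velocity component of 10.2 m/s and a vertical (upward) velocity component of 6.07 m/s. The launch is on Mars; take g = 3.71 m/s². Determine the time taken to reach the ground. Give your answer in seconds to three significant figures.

7.90 s

The projectile lands when y = 67.8 + (6.070) t − ½·3.71·t² = 0. Positive root: t = (6.070 + √(6.070² + 2·3.71·67.8)) / 3.71 = (6.070 + 23.24) / 3.71 = 7.899 s.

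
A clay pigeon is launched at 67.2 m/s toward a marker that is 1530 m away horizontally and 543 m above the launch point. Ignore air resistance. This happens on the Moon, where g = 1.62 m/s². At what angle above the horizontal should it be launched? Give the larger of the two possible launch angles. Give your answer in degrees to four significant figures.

70.57°

Trajectory: y = x tanθ − g x² (1 + tan²θ)/(2v₀²). With x = 1530, y = 543, v₀ = 67.2, g = 1.62:
419.9 tan²θ − 1530 tanθ + (962.9) = 0.
tanθ = [1530 ± √(1530² − 4 × 419.9 × (962.9))] / (2 × 419.9) = (1530 ± 850.7) / 839.8, giving tanθ = 0.8089 or 2.835.
θ = 38.97° or 70.57°; the larger is 70.57°.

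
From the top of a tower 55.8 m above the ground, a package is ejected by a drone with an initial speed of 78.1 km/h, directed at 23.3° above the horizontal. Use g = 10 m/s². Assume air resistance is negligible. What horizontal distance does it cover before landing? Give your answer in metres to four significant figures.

85.82 m

Convert: 78.1 km/h = 78.1/3.6 = 21.69 m/s.
Resolve: vₓ = 21.69 cos 23.3° = 19.93 m/s and v_y0 = 21.69 sin 23.3° = 8.581 m/s.
With up positive and y = 0 at the ground: y(t) = 55.8 + (8.581) t − 5.000 t². Setting y = 0 and taking the positive root: t = [8.581 + √(8.581² + 2·10.0·55.8)] / 10.0 = (8.581 + 34.49) / 10.0 = 4.307 s.
Horizontal distance: R = vₓ t = 19.93 × 4.307 = 85.82 m.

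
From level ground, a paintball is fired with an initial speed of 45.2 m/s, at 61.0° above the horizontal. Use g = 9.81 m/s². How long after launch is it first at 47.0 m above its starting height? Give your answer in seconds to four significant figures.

vₓ = 45.20 cos 61.0° = 21.91 m/s; v_y0 = 45.20 sin 61.0° = 39.53 m/s.
Require v_y0 t − ½ g t² = 47.0, i.e. 4.905 t² − 39.53 t + 47.0 = 0.
Quadratic formula: t = (39.53 ± √640.70) / 9.81 = (39.53 ± 25.31) / 9.81 → t = 1.450 s or 6.610 s.
The first (ascending) time is 1.450 s.

1.450 s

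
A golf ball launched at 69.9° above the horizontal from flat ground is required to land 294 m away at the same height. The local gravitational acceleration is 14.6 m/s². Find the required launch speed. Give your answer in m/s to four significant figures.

81.55 m/s

From R = (v₀² / g) sin 2θ: v₀ = √(gR / sin 2θ).
v₀ = √(14.6 × 294 / sin 139.8°) = √(4292 / 0.6455) = √6650.2 = 81.55 m/s.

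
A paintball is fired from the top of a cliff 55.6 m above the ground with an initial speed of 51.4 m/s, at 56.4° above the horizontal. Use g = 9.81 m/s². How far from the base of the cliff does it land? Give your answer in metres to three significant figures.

vₓ = 51.40 cos 56.4° = 28.44 m/s; v_y0 = 51.40 sin 56.4° = 42.81 m/s.
With up positive and y = 0 at the ground: y(t) = 55.6 + (42.81) t − 4.905 t². Setting y = 0 and taking the positive root: t = [42.81 + √(42.81² + 2·9.81·55.6)] / 9.81 = (42.81 + 54.07) / 9.81 = 9.876 s.
Horizontal distance: R = vₓ t = 28.44 × 9.876 = 280.9 m.

281 m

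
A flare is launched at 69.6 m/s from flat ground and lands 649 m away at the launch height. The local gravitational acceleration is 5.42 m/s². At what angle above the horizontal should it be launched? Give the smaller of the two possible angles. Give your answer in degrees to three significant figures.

23.3°

From R = (v₀²/g) sin 2θ: sin 2θ = 5.42 × 649 / 4844.2 = 0.7261.
2θ = 46.56° or 180° − 46.56° = 133.4°, so θ = 23.28° or 66.72°.
The smaller angle is 23.28°.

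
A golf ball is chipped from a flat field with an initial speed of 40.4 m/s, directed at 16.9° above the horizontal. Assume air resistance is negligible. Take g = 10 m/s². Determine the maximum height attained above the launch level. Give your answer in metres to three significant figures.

Horizontal component vₓ = 40.40 cos 16.9° = 38.66 m/s; vertical v_y0 = 40.40 sin 16.9° = 11.74 m/s.
Maximum height: H = v_y0² / (2g) = 11.74² / (2 × 10.0) = 6.897 m.

6.90 m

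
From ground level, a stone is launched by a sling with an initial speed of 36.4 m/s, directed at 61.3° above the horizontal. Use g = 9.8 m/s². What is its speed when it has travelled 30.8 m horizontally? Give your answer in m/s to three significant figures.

22.8 m/s

Horizontal component vₓ = 36.40 cos 61.3° = 17.48 m/s; vertical v_y0 = 36.40 sin 61.3° = 31.93 m/s.
At x = 30.8 m, t = x/vₓ = 30.8/17.48 = 1.762 s.
Vertical velocity there: v_y = v_y0 − g t = 31.93 − 9.80 × 1.762 = 14.66 m/s.
Speed: √(vₓ² + v_y²) = √(17.48² + 14.66²) = 22.81 m/s.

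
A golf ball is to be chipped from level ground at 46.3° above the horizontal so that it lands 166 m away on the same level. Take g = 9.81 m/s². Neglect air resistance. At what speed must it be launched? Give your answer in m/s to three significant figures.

Level-ground range: R = v₀² sin(2θ)/g, so v₀ = √(gR / sin 2θ).
v₀ = √(9.81 × 166 / sin 92.60°) = √(1628 / 0.9990) = √1630.1 = 40.37 m/s.

40.4 m/s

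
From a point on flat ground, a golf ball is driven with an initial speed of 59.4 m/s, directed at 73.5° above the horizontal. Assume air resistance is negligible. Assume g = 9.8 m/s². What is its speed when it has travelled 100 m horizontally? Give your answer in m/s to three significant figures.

16.9 m/s

Components: vₓ = 59.40 cos 73.5° = 16.87 m/s, v_y0 = 59.40 sin 73.5° = 56.95 m/s.
Time to reach x = 100 m: t = x/vₓ = 100/16.87 = 5.928 s.
Vertical velocity there: v_y = v_y0 − g t = 56.95 − 9.80 × 5.928 = −1.136 m/s.
Speed: √(vₓ² + v_y²) = √(16.87² + 1.136²) = 16.91 m/s.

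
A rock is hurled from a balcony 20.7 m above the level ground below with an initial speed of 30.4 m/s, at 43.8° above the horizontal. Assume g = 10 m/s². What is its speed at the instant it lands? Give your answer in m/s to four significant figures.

36.58 m/s

vₓ = 30.40 cos 43.8° = 21.94 m/s; v_y0 = 30.40 sin 43.8° = 21.04 m/s.
With up positive and y = 0 at the ground: y(t) = 20.7 + (21.04) t − 5.000 t². Setting y = 0 and taking the positive root: t = [21.04 + √(21.04² + 2·10.0·20.7)] / 10.0 = (21.04 + 29.27) / 10.0 = 5.031 s.
Vertical velocity at impact: v_y = v_y0 − g t = 21.04 − 10.0 × 5.031 = −29.27 m/s.
Speed: |v| = √(vₓ² + v_y²) = √(21.94² + 29.27²) = 36.58 m/s.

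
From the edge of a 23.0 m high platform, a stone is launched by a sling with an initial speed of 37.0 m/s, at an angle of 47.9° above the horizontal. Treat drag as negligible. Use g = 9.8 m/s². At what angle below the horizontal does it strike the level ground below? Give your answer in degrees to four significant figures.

Resolve: vₓ = 37.00 cos 47.9° = 24.81 m/s and v_y0 = 37.00 sin 47.9° = 27.45 m/s.
The projectile lands when y = 23.0 + (27.45) t − ½·9.80·t² = 0. Positive root: t = (27.45 + √(27.45² + 2·9.80·23.0)) / 9.80 = (27.45 + 34.71) / 9.80 = 6.343 s.
At impact: v_y = v_y0 − g t = −34.71 m/s; vₓ = 24.81 m/s.
Angle below horizontal: arctan(|v_y|/vₓ) = arctan(34.71/24.81) = 54.44°.

54.44°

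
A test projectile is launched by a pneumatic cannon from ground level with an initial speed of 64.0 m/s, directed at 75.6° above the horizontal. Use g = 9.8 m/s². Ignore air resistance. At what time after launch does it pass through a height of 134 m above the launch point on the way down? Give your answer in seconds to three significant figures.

9.88 s

vₓ = 64.00 cos 75.6° = 15.92 m/s; v_y0 = 64.00 sin 75.6° = 61.99 m/s.
Height y(t) = 61.99 t − 4.900 t² = 134 gives 4.900 t² − 61.99 t + 134 = 0.
Quadratic formula: t = (61.99 ± √1216.3) / 9.80 = (61.99 ± 34.88) / 9.80 → t = 2.767 s or 9.884 s.
The descending-branch root is 9.884 s.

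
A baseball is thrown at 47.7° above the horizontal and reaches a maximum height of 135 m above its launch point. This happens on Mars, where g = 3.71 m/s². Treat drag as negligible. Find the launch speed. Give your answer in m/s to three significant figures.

42.8 m/s

At the peak v_y = 0, so v_y0 = √(2gH) = √(2 × 3.71 × 135) = 31.65 m/s.
v_y0 = v₀ sin θ ⇒ v₀ = 31.65 / sin 47.7° = 42.79 m/s.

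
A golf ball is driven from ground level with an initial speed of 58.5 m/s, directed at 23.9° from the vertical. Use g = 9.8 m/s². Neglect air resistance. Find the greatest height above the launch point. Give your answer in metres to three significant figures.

vₓ = 58.50 sin 23.9° = 23.70 m/s; v_y0 = 58.50 cos 23.9° = 53.48 m/s.
At the apex v_y = 0, so H = v_y0²/(2g) = 53.48²/19.60 = 145.9 m.

146 m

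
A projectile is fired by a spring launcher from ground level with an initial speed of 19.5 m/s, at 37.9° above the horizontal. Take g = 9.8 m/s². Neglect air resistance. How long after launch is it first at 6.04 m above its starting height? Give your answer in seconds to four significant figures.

vₓ = 19.50 cos 37.9° = 15.39 m/s; v_y0 = 19.50 sin 37.9° = 11.98 m/s.
Set y = v_y0 t − ½ g t² = 6.04: 4.900 t² − 11.98 t + 6.04 = 0.
Quadratic formula: t = (11.98 ± √25.102) / 9.80 = (11.98 ± 5.010) / 9.80 → t = 0.7111 s or 1.734 s.
The first (ascending) time is 0.7111 s.

0.7111 s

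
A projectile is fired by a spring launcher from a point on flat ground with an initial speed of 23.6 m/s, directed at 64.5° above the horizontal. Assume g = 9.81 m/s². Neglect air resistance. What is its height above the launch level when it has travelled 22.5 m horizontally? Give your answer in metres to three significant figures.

Horizontal component vₓ = 23.60 cos 64.5° = 10.16 m/s; vertical v_y0 = 23.60 sin 64.5° = 21.30 m/s.
x = vₓ t ⇒ t = 22.5/10.16 = 2.215 s.
Height: y = v_y0 t − ½ g t² = 21.30 × 2.215 − 4.905 × 2.215² = 47.17 − 24.06 = 23.12 m.

23.1 m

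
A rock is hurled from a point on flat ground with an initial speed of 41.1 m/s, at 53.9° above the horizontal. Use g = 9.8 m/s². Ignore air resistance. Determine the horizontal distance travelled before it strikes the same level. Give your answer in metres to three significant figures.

164 m

Horizontal component vₓ = 41.10 cos 53.9° = 24.22 m/s; vertical v_y0 = 41.10 sin 53.9° = 33.21 m/s.
Flight time T = 2 v_y0 / g = 6.777 s.
Range: R = vₓ T = 24.22 × 6.777 = 164.1 m.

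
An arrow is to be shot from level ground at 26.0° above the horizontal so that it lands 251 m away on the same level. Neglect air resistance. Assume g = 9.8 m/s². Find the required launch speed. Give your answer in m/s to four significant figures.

From R = (v₀² / g) sin 2θ: v₀ = √(gR / sin 2θ).
v₀ = √(9.80 × 251 / sin 52.00°) = √(2460 / 0.7880) = √3121.5 = 55.87 m/s.

55.87 m/s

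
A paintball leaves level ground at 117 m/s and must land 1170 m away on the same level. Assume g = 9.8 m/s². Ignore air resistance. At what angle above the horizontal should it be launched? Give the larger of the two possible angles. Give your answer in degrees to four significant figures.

R = v₀² sin 2θ / g gives sin 2θ = gR/v₀² = 9.80·1170/117² = 0.8376.
2θ = 56.89° or 180° − 56.89° = 123.1°, so θ = 28.44° or 61.56°.
The larger angle is 61.56°.

61.56°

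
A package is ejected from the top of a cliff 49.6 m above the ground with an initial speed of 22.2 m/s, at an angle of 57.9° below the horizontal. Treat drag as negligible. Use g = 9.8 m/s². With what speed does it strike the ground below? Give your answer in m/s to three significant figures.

Horizontal component vₓ = 22.20 cos 57.9° = 11.80 m/s; vertical v_y0 = −18.81 m/s (downward).
Vertical motion (up positive, ground at y = 0): 4.900 t² − (−18.81) t − 49.6 = 0, so t = (−18.81 + √(18.81² + 2·9.80·49.6)) / 9.80 = (−18.81 + 36.41) / 9.80 = 1.797 s.
Vertical velocity at impact: v_y = v_y0 − g t = −18.81 − 9.80 × 1.797 = −36.41 m/s.
Speed: |v| = √(vₓ² + v_y²) = √(11.80² + 36.41²) = 38.28 m/s.

38.3 m/s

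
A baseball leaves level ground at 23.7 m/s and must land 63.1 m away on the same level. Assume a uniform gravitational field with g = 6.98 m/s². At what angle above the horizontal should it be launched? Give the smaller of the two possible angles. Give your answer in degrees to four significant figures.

Level-ground range R = v₀² sin(2θ)/g ⇒ sin(2θ) = gR/v₀² = 6.98 × 63.1 / 23.7² = 0.7841.
2θ = 51.64° or 180° − 51.64° = 128.4°, so θ = 25.82° or 64.18°.
The smaller angle is 25.82°.

25.82°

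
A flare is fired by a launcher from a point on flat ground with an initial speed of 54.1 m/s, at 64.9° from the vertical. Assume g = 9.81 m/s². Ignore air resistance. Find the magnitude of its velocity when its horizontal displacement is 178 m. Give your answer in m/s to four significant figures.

vₓ = 54.10 sin 64.9° = 48.99 m/s; v_y0 = 54.10 cos 64.9° = 22.95 m/s.
At x = 178 m, t = x/vₓ = 178/48.99 = 3.633 s.
Vertical velocity there: v_y = v_y0 − g t = 22.95 − 9.81 × 3.633 = −12.69 m/s.
Speed: √(vₓ² + v_y²) = √(48.99² + 12.69²) = 50.61 m/s.

50.61 m/s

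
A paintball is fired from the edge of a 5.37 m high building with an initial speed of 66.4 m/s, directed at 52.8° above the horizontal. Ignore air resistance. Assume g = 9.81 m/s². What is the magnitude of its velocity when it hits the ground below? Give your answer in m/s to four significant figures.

67.19 m/s

Components: vₓ = 66.40 cos 52.8° = 40.15 m/s, v_y0 = 66.40 sin 52.8° = 52.89 m/s.
Vertical motion (up positive, ground at y = 0): 4.905 t² − (52.89) t − 5.37 = 0, so t = (52.89 + √(52.89² + 2·9.81·5.37)) / 9.81 = (52.89 + 53.88) / 9.81 = 10.88 s.
Vertical velocity at impact: v_y = v_y0 − g t = 52.89 − 9.81 × 10.88 = −53.88 m/s.
Speed: |v| = √(vₓ² + v_y²) = √(40.15² + 53.88²) = 67.19 m/s.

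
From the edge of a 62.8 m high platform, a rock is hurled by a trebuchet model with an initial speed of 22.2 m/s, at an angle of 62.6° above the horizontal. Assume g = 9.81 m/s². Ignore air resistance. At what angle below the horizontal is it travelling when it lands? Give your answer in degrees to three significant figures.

vₓ = 22.20 cos 62.6° = 10.22 m/s; v_y0 = 22.20 sin 62.6° = 19.71 m/s.
With up positive and y = 0 at the ground: y(t) = 62.8 + (19.71) t − 4.905 t². Setting y = 0 and taking the positive root: t = [19.71 + √(19.71² + 2·9.81·62.8)] / 9.81 = (19.71 + 40.26) / 9.81 = 6.113 s.
At impact: v_y = v_y0 − g t = −40.26 m/s; vₓ = 10.22 m/s.
Angle below horizontal: arctan(|v_y|/vₓ) = arctan(40.26/10.22) = 75.76°.

75.8°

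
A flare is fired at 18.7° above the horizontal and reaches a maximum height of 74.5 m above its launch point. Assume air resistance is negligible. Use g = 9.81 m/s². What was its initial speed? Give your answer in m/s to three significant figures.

At the peak v_y = 0, so v_y0 = √(2gH) = √(2 × 9.81 × 74.5) = 38.23 m/s.
v_y0 = v₀ sin θ ⇒ v₀ = 38.23 / sin 18.7° = 119.2 m/s.

119 m/s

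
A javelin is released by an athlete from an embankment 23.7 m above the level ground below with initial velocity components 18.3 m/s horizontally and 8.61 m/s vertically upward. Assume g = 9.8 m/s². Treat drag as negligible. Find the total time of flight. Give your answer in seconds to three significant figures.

3.25 s

With up positive and y = 0 at the ground: y(t) = 23.7 + (8.610) t − 4.900 t². Setting y = 0 and taking the positive root: t = [8.610 + √(8.610² + 2·9.80·23.7)] / 9.80 = (8.610 + 23.21) / 9.80 = 3.247 s.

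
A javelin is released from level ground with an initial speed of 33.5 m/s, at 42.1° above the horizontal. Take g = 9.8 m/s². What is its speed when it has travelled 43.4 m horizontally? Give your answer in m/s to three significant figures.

25.4 m/s

Resolve: vₓ = 33.50 cos 42.1° = 24.86 m/s and v_y0 = 33.50 sin 42.1° = 22.46 m/s.
Time to reach x = 43.4 m: t = x/vₓ = 43.4/24.86 = 1.746 s.
Vertical velocity there: v_y = v_y0 − g t = 22.46 − 9.80 × 1.746 = 5.348 m/s.
Speed: √(vₓ² + v_y²) = √(24.86² + 5.348²) = 25.43 m/s.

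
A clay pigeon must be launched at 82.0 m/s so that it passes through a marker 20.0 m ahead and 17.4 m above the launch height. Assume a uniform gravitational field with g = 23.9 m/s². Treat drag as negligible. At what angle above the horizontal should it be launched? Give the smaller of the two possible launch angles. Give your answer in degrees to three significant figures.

Trajectory: y = x tanθ − g x² (1 + tan²θ)/(2v₀²). With x = 20.0, y = 17.4, v₀ = 82.0, g = 23.9:
0.7109 tan²θ − 20.0 tanθ + (18.11) = 0.
tanθ = [20.0 ± √(20.0² − 4 × 0.7109 × (18.11))] / (2 × 0.7109) = (20.0 ± 18.67) / 1.422, giving tanθ = 0.9367 or 27.20.
θ = 43.13° or 87.89°; the smaller is 43.13°.

43.1°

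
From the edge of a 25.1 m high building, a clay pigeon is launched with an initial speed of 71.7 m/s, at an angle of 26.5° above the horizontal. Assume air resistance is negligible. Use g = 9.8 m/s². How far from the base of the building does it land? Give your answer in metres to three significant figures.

Horizontal component vₓ = 71.70 cos 26.5° = 64.17 m/s; vertical v_y0 = 71.70 sin 26.5° = 31.99 m/s.
The projectile lands when y = 25.1 + (31.99) t − ½·9.80·t² = 0. Positive root: t = (31.99 + √(31.99² + 2·9.80·25.1)) / 9.80 = (31.99 + 38.93) / 9.80 = 7.237 s.
Horizontal distance: R = vₓ t = 64.17 × 7.237 = 464.4 m.

464 m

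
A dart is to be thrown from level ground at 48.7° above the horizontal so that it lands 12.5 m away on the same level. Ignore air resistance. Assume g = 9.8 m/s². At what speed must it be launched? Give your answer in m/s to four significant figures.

11.11 m/s

Level-ground range: R = v₀² sin(2θ)/g, so v₀ = √(gR / sin 2θ).
v₀ = √(9.80 × 12.5 / sin 97.40°) = √(122.5 / 0.9917) = √123.53 = 11.11 m/s.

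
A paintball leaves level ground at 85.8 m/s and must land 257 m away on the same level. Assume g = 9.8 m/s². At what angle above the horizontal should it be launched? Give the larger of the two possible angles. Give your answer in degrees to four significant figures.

80.00°

R = v₀² sin 2θ / g gives sin 2θ = gR/v₀² = 9.80·257/85.8² = 0.3421.
2θ = 20.01° or 180° − 20.01° = 160.0°, so θ = 10.00° or 80.00°.
The larger angle is 80.00°.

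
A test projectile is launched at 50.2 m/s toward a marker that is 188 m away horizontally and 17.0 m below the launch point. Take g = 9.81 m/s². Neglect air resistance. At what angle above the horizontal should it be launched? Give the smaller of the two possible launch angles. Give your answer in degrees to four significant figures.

Trajectory: y = x tanθ − g x² (1 + tan²θ)/(2v₀²). With x = 188, y = −17.0, v₀ = 50.2, g = 9.81:
68.79 tan²θ − 188 tanθ + (51.79) = 0.
tanθ = [188 ± √(188² − 4 × 68.79 × (51.79))] / (2 × 68.79) = (188 ± 145.2) / 137.6, giving tanθ = 0.3109 or 2.422.
θ = 17.27° or 67.56°; the smaller is 17.27°.

17.27°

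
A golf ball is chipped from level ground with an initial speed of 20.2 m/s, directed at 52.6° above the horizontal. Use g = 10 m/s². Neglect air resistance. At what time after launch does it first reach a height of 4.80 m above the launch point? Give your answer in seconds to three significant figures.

0.334 s

vₓ = 20.20 cos 52.6° = 12.27 m/s; v_y0 = 20.20 sin 52.6° = 16.05 m/s.
Height y(t) = 16.05 t − 5.000 t² = 4.80 gives 5.000 t² − 16.05 t + 4.80 = 0.
t = [16.05 ± √(16.05² − 2·10.0·4.80)] / 10.0 = (16.05 ± 12.71) / 10.0, so t = 0.3338 s or t = 2.876 s.
The first (ascending) time is 0.3338 s.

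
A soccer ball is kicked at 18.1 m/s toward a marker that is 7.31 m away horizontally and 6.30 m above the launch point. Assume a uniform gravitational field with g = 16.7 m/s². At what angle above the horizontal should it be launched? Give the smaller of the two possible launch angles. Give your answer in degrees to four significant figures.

55.00°

Trajectory: y = x tanθ − g x² (1 + tan²θ)/(2v₀²). With x = 7.31, y = 6.30, v₀ = 18.1, g = 16.7:
1.362 tan²θ − 7.31 tanθ + (7.662) = 0.
tanθ = [7.31 ± √(7.31² − 4 × 1.362 × (7.662))] / (2 × 1.362) = (7.31 ± 3.420) / 2.724, giving tanθ = 1.428 or 3.939.
θ = 55.00° or 75.76°; the smaller is 55.00°.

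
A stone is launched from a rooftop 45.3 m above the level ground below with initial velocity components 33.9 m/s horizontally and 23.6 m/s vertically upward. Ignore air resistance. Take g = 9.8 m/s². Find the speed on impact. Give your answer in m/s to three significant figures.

With up positive and y = 0 at the ground: y(t) = 45.3 + (23.60) t − 4.900 t². Setting y = 0 and taking the positive root: t = [23.60 + √(23.60² + 2·9.80·45.3)] / 9.80 = (23.60 + 38.01) / 9.80 = 6.287 s.
Vertical velocity at impact: v_y = v_y0 − g t = 23.60 − 9.80 × 6.287 = −38.01 m/s.
Speed: |v| = √(vₓ² + v_y²) = √(33.90² + 38.01²) = 50.93 m/s.

50.9 m/s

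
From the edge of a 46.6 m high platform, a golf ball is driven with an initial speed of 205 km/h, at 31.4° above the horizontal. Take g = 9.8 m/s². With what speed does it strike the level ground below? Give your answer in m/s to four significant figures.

64.47 m/s

Convert: 205 km/h = 205/3.6 = 56.94 m/s.
vₓ = 56.94 cos 31.4° = 48.60 m/s; v_y0 = 56.94 sin 31.4° = 29.67 m/s.
Vertical motion (up positive, ground at y = 0): 4.900 t² − (29.67) t − 46.6 = 0, so t = (29.67 + √(29.67² + 2·9.80·46.6)) / 9.80 = (29.67 + 42.35) / 9.80 = 7.349 s.
Vertical velocity at impact: v_y = v_y0 − g t = 29.67 − 9.80 × 7.349 = −42.35 m/s.
Speed: |v| = √(vₓ² + v_y²) = √(48.60² + 42.35²) = 64.47 m/s.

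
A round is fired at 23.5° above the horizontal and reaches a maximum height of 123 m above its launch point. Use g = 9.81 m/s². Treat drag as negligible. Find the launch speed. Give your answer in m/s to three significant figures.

At the peak v_y = 0, so v_y0 = √(2gH) = √(2 × 9.81 × 123) = 49.12 m/s.
v_y0 = v₀ sin θ ⇒ v₀ = 49.12 / sin 23.5° = 123.2 m/s.

123 m/s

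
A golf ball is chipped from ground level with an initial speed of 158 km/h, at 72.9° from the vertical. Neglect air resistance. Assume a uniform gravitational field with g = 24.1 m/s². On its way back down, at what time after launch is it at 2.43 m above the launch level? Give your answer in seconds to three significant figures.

Convert: 158 km/h = 158/3.6 = 43.89 m/s.
Components: vₓ = 43.89 sin 72.9° = 41.95 m/s, v_y0 = 43.89 cos 72.9° = 12.91 m/s.
Require v_y0 t − ½ g t² = 2.43, i.e. 12.05 t² − 12.91 t + 2.43 = 0.
Quadratic formula: t = (12.91 ± √49.416) / 24.1 = (12.91 ± 7.030) / 24.1 → t = 0.2438 s or 0.8272 s.
The descending-branch root is 0.8272 s.

0.827 s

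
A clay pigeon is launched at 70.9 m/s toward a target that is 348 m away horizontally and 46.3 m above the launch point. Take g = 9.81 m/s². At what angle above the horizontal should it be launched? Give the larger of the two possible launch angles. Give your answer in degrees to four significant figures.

66.98°

Trajectory: y = x tanθ − g x² (1 + tan²θ)/(2v₀²). With x = 348, y = 46.3, v₀ = 70.9, g = 9.81:
118.2 tan²θ − 348 tanθ + (164.5) = 0.
tanθ = [348 ± √(348² − 4 × 118.2 × (164.5))] / (2 × 118.2) = (348 ± 208.2) / 236.3, giving tanθ = 0.5914 or 2.354.
θ = 30.60° or 66.98°; the larger is 66.98°.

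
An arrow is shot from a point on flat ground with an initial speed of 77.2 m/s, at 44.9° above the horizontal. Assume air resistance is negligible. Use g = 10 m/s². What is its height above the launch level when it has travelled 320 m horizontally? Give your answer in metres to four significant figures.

147.7 m

Horizontal component vₓ = 77.20 cos 44.9° = 54.68 m/s; vertical v_y0 = 77.20 sin 44.9° = 54.49 m/s.
At x = 320 m, t = x/vₓ = 320/54.68 = 5.852 s.
Height: y = v_y0 t − ½ g t² = 54.49 × 5.852 − 5.000 × 5.852² = 318.9 − 171.2 = 147.7 m.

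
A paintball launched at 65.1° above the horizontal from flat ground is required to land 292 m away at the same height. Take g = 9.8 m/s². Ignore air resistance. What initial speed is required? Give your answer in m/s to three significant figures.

On level ground R = v₀² sin 2θ / g ⇒ v₀ = √(gR / sin 2θ).
v₀ = √(9.80 × 292 / sin 130.2°) = √(2862 / 0.7638) = √3746.5 = 61.21 m/s.

61.2 m/s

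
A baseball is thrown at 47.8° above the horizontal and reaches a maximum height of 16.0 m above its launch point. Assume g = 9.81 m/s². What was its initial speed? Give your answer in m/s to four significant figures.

23.92 m/s

At the peak v_y = 0, so v_y0 = √(2gH) = √(2 × 9.81 × 16.0) = 17.72 m/s.
v_y0 = v₀ sin θ ⇒ v₀ = 17.72 / sin 47.8° = 23.92 m/s.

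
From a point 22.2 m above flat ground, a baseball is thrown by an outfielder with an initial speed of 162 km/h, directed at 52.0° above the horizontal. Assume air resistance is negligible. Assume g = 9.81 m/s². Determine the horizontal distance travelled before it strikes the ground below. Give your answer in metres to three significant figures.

216 m

Convert: 162 km/h = 162/3.6 = 45.00 m/s.
Horizontal component vₓ = 45.00 cos 52.0° = 27.70 m/s; vertical v_y0 = 45.00 sin 52.0° = 35.46 m/s.
With up positive and y = 0 at the ground: y(t) = 22.2 + (35.46) t − 4.905 t². Setting y = 0 and taking the positive root: t = [35.46 + √(35.46² + 2·9.81·22.2)] / 9.81 = (35.46 + 41.15) / 9.81 = 7.809 s.
Horizontal distance: R = vₓ t = 27.70 × 7.809 = 216.3 m.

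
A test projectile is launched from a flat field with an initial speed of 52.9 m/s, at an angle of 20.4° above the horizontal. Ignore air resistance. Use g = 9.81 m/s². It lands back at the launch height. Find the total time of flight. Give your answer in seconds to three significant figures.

3.76 s

vₓ = 52.90 cos 20.4° = 49.58 m/s; v_y0 = 52.90 sin 20.4° = 18.44 m/s.
It returns to y = 0 when t = 2 v_y0 / g = 2(18.44)/9.81 = 3.759 s.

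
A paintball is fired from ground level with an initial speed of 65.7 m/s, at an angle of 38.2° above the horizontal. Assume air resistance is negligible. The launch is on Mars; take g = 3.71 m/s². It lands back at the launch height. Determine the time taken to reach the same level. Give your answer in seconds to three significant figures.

21.9 s

vₓ = 65.70 cos 38.2° = 51.63 m/s; v_y0 = 65.70 sin 38.2° = 40.63 m/s.
It returns to y = 0 when t = 2 v_y0 / g = 2(40.63)/3.71 = 21.90 s.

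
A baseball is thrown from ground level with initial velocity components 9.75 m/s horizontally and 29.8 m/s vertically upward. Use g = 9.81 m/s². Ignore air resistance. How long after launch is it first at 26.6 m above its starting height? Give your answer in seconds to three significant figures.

Require v_y0 t − ½ g t² = 26.6, i.e. 4.905 t² − 29.80 t + 26.6 = 0.
t = [29.80 ± √(29.80² − 2·9.81·26.6)] / 9.81 = (29.80 ± 19.13) / 9.81, so t = 1.087 s or t = 4.988 s.
The first (ascending) time is 1.087 s.

1.09 s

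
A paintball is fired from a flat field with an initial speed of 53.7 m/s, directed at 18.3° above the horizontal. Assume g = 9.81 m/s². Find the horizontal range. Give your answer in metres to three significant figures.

Resolve: vₓ = 53.70 cos 18.3° = 50.98 m/s and v_y0 = 53.70 sin 18.3° = 16.86 m/s.
Time aloft: T = 2 v_y0 / g = 2 × 16.86 / 9.81 = 3.438 s.
Horizontal distance R = vₓ T = 50.98 × 3.438 = 175.3 m.

175 m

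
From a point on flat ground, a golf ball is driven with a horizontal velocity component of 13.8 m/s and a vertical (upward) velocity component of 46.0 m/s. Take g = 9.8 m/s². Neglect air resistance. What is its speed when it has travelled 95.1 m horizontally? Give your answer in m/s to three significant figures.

25.6 m/s

x = vₓ t ⇒ t = 95.1/13.80 = 6.891 s.
Vertical velocity there: v_y = v_y0 − g t = 46.00 − 9.80 × 6.891 = −21.53 m/s.
Speed: √(vₓ² + v_y²) = √(13.80² + 21.53²) = 25.58 m/s.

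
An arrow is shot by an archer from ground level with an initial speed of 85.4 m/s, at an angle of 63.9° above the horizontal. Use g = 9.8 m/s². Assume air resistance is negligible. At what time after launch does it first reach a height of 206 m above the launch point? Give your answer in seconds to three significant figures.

Components: vₓ = 85.40 cos 63.9° = 37.57 m/s, v_y0 = 85.40 sin 63.9° = 76.69 m/s.
Set y = v_y0 t − ½ g t² = 206: 4.900 t² − 76.69 t + 206 = 0.
Quadratic formula: t = (76.69 ± √1844.0) / 9.80 = (76.69 ± 42.94) / 9.80 → t = 3.444 s or 12.21 s.
The first (ascending) time is 3.444 s.

3.44 s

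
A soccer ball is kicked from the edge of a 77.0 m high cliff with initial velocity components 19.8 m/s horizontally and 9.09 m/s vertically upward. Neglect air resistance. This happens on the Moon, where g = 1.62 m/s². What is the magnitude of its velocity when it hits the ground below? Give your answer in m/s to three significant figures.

26.9 m/s

With up positive and y = 0 at the ground: y(t) = 77.0 + (9.090) t − 0.8100 t². Setting y = 0 and taking the positive root: t = [9.090 + √(9.090² + 2·1.62·77.0)] / 1.62 = (9.090 + 18.22) / 1.62 = 16.86 s.
Vertical velocity at impact: v_y = v_y0 − g t = 9.090 − 1.62 × 16.86 = −18.22 m/s.
Speed: |v| = √(vₓ² + v_y²) = √(19.80² + 18.22²) = 26.91 m/s.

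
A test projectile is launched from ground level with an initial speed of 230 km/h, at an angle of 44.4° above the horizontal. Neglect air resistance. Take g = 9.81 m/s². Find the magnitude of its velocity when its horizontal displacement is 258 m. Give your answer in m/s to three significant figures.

Convert: 230 km/h = 230/3.6 = 63.89 m/s.
Horizontal component vₓ = 63.89 cos 44.4° = 45.65 m/s; vertical v_y0 = 63.89 sin 44.4° = 44.70 m/s.
Time to reach x = 258 m: t = x/vₓ = 258/45.65 = 5.652 s.
Vertical velocity there: v_y = v_y0 − g t = 44.70 − 9.81 × 5.652 = −10.75 m/s.
Speed: √(vₓ² + v_y²) = √(45.65² + 10.75²) = 46.89 m/s.

46.9 m/s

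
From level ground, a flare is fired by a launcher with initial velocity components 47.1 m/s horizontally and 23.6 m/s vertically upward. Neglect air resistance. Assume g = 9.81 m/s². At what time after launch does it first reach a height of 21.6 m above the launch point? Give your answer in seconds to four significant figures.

1.229 s

Set y = v_y0 t − ½ g t² = 21.6: 4.905 t² − 23.60 t + 21.6 = 0.
Quadratic formula: t = (23.60 ± √133.17) / 9.81 = (23.60 ± 11.54) / 9.81 → t = 1.229 s or 3.582 s.
The first (ascending) time is 1.229 s.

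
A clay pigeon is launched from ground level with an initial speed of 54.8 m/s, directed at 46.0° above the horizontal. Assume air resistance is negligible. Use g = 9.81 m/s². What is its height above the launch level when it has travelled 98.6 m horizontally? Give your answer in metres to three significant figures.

vₓ = 54.80 cos 46.0° = 38.07 m/s; v_y0 = 54.80 sin 46.0° = 39.42 m/s.
At x = 98.6 m, t = x/vₓ = 98.6/38.07 = 2.590 s.
Height: y = v_y0 t − ½ g t² = 39.42 × 2.590 − 4.905 × 2.590² = 102.1 − 32.91 = 69.20 m.

69.2 m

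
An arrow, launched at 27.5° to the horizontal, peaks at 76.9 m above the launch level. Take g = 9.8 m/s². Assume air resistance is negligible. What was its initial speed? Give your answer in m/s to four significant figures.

At the peak v_y = 0, so v_y0 = √(2gH) = √(2 × 9.80 × 76.9) = 38.82 m/s.
v_y0 = v₀ sin θ ⇒ v₀ = 38.82 / sin 27.5° = 84.08 m/s.

84.08 m/s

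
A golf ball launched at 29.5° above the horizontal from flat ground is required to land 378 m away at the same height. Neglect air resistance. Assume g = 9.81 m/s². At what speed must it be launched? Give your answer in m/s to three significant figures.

Level-ground range: R = v₀² sin(2θ)/g, so v₀ = √(gR / sin 2θ).
v₀ = √(9.81 × 378 / sin 59.00°) = √(3708 / 0.8572) = √4326.1 = 65.77 m/s.

65.8 m/s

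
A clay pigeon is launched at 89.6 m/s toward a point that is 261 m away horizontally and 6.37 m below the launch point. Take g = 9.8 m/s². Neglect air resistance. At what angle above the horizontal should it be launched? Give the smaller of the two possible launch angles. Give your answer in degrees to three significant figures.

Trajectory: y = x tanθ − g x² (1 + tan²θ)/(2v₀²). With x = 261, y = −6.37, v₀ = 89.6, g = 9.80:
41.58 tan²θ − 261 tanθ + (35.21) = 0.
tanθ = [261 ± √(261² − 4 × 41.58 × (35.21))] / (2 × 41.58) = (261 ± 249.5) / 83.16, giving tanθ = 0.1379 or 6.139.
θ = 7.853° or 80.75°; the smaller is 7.853°.

7.85°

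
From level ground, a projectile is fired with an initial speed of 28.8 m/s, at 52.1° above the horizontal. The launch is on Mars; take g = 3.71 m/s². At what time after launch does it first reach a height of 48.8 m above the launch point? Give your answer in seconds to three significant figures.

Resolve: vₓ = 28.80 cos 52.1° = 17.69 m/s and v_y0 = 28.80 sin 52.1° = 22.73 m/s.
Height y(t) = 22.73 t − 1.855 t² = 48.8 gives 1.855 t² − 22.73 t + 48.8 = 0.
t = [22.73 ± √(22.73² − 2·3.71·48.8)] / 3.71 = (22.73 ± 12.42) / 3.71, so t = 2.777 s or t = 9.474 s.
The first (ascending) time is 2.777 s.

2.78 s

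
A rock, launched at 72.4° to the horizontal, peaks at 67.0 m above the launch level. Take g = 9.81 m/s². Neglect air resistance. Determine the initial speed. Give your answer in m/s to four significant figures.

At the peak v_y = 0, so v_y0 = √(2gH) = √(2 × 9.81 × 67.0) = 36.26 m/s.
v_y0 = v₀ sin θ ⇒ v₀ = 36.26 / sin 72.4° = 38.04 m/s.

38.04 m/s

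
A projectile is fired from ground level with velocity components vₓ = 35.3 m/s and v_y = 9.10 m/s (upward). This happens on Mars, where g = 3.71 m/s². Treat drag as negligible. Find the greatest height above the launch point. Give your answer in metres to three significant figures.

Maximum height: H = v_y0² / (2g) = 9.100² / (2 × 3.71) = 11.16 m.

11.2 m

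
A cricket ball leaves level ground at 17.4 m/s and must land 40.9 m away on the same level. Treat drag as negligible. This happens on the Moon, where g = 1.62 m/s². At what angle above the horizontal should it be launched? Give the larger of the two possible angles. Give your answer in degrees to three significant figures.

83.7°

From R = (v₀²/g) sin 2θ: sin 2θ = 1.62 × 40.9 / 302.76 = 0.2188.
2θ = 12.64° or 180° − 12.64° = 167.4°, so θ = 6.321° or 83.68°.
The larger angle is 83.68°.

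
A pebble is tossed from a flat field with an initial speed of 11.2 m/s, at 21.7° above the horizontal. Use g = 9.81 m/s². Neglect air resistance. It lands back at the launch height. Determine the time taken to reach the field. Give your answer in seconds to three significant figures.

0.844 s

Horizontal component vₓ = 11.20 cos 21.7° = 10.41 m/s; vertical v_y0 = 11.20 sin 21.7° = 4.141 m/s.
It returns to y = 0 when t = 2 v_y0 / g = 2(4.141)/9.81 = 0.8443 s.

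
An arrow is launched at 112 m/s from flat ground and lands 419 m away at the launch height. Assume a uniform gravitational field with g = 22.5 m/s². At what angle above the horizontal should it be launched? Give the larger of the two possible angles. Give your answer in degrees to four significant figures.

Level-ground range R = v₀² sin(2θ)/g ⇒ sin(2θ) = gR/v₀² = 22.5 × 419 / 112² = 0.7516.
2θ = 48.73° or 180° − 48.73° = 131.3°, so θ = 24.36° or 65.64°.
The larger angle is 65.64°.

65.64°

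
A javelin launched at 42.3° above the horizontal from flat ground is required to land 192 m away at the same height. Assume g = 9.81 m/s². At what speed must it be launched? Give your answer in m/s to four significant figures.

On level ground R = v₀² sin 2θ / g ⇒ v₀ = √(gR / sin 2θ).
v₀ = √(9.81 × 192 / sin 84.60°) = √(1884 / 0.9956) = √1891.9 = 43.50 m/s.

43.50 m/s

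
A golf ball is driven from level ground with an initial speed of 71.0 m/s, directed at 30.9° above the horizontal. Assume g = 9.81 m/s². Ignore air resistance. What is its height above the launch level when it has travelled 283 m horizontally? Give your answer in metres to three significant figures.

63.5 m

Resolve: vₓ = 71.00 cos 30.9° = 60.92 m/s and v_y0 = 71.00 sin 30.9° = 36.46 m/s.
At x = 283 m, t = x/vₓ = 283/60.92 = 4.645 s.
Height: y = v_y0 t − ½ g t² = 36.46 × 4.645 − 4.905 × 4.645² = 169.4 − 105.8 = 63.53 m.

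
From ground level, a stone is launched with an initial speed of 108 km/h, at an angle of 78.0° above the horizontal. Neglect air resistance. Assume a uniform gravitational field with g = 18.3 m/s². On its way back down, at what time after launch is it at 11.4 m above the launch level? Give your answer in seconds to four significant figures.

Convert: 108 km/h = 108/3.6 = 30.00 m/s.
Components: vₓ = 30.00 cos 78.0° = 6.237 m/s, v_y0 = 30.00 sin 78.0° = 29.34 m/s.
Height y(t) = 29.34 t − 9.150 t² = 11.4 gives 9.150 t² − 29.34 t + 11.4 = 0.
t = [29.34 ± √(29.34² − 2·18.3·11.4)] / 18.3 = (29.34 ± 21.07) / 18.3, so t = 0.4523 s or t = 2.755 s.
The descending-branch root is 2.755 s.

2.755 s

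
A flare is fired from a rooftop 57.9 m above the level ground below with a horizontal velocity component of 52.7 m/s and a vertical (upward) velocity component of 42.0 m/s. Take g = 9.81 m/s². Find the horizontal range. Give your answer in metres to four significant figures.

514.9 m

Vertical motion (up positive, ground at y = 0): 4.905 t² − (42.00) t − 57.9 = 0, so t = (42.00 + √(42.00² + 2·9.81·57.9)) / 9.81 = (42.00 + 53.85) / 9.81 = 9.771 s.
Horizontal distance: R = vₓ t = 52.70 × 9.771 = 514.9 m.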